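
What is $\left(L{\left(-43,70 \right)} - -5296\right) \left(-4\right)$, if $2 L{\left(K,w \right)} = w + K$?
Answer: $-21238$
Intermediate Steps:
$L{\left(K,w \right)} = \frac{K}{2} + \frac{w}{2}$ ($L{\left(K,w \right)} = \frac{w + K}{2} = \frac{K + w}{2} = \frac{K}{2} + \frac{w}{2}$)
$\left(L{\left(-43,70 \right)} - -5296\right) \left(-4\right) = \left(\left(\frac{1}{2} \left(-43\right) + \frac{1}{2} \cdot 70\right) - -5296\right) \left(-4\right) = \left(\left(- \frac{43}{2} + 35\right) + 5296\right) \left(-4\right) = \left(\frac{27}{2} + 5296\right) \left(-4\right) = \frac{10619}{2} \left(-4\right) = -21238$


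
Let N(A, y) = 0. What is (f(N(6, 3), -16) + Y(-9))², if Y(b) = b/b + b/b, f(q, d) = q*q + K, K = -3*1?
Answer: 1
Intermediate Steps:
K = -3
f(q, d) = -3 + q² (f(q, d) = q*q - 3 = q² - 3 = -3 + q²)
Y(b) = 2 (Y(b) = 1 + 1 = 2)
(f(N(6, 3), -16) + Y(-9))² = ((-3 + 0²) + 2)² = ((-3 + 0) + 2)² = (-3 + 2)² = (-1)² = 1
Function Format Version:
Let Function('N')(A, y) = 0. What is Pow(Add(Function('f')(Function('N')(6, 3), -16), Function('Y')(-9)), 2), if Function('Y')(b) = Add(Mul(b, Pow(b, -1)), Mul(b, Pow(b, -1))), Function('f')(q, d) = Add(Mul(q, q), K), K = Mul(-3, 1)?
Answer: 1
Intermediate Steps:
K = -3
Function('f')(q, d) = Add(-3, Pow(q, 2)) (Function('f')(q, d) = Add(Mul(q, q), -3) = Add(Pow(q, 2), -3) = Add(-3, Pow(q, 2)))
Function('Y')(b) = 2 (Function('Y')(b) = Add(1, 1) = 2)
Pow(Add(Function('f')(Function('N')(6, 3), -16), Function('Y')(-9)), 2) = Pow(Add(Add(-3, Pow(0, 2)), 2), 2) = Pow(Add(Add(-3, 0), 2), 2) = Pow(Add(-3, 2), 2) = Pow(-1, 2) = 1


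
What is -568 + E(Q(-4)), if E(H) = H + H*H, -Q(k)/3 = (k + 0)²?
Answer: 1688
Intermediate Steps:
Q(k) = -3*k² (Q(k) = -3*(k + 0)² = -3*k²)
E(H) = H + H²
-568 + E(Q(-4)) = -568 + (-3*(-4)²)*(1 - 3*(-4)²) = -568 + (-3*16)*(1 - 3*16) = -568 - 48*(1 - 48) = -568 - 48*(-47) = -568 + 2256 = 1688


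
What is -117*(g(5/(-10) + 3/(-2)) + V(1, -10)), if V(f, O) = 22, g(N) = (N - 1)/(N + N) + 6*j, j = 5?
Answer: -24687/4 ≈ -6171.8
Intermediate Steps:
g(N) = 30 + (-1 + N)/(2*N) (g(N) = (N - 1)/(N + N) + 6*5 = (-1 + N)/((2*N)) + 30 = (-1 + N)*(1/(2*N)) + 30 = (-1 + N)/(2*N) + 30 = 30 + (-1 + N)/(2*N))
-117*(g(5/(-10) + 3/(-2)) + V(1, -10)) = -117*((-1 + 61*(5/(-10) + 3/(-2)))/(2*(5/(-10) + 3/(-2))) + 22) = -117*((-1 + 61*(5*(-⅒) + 3*(-½)))/(2*(5*(-⅒) + 3*(-½))) + 22) = -117*((-1 + 61*(-½ - 3/2))/(2*(-½ - 3/2)) + 22) = -117*((½)*(-1 + 61*(-2))/(-2) + 22) = -117*((½)*(-½)*(-1 - 122) + 22) = -117*((½)*(-½)*(-123) + 22) = -117*(123/4 + 22) = -117*211/4 = -24687/4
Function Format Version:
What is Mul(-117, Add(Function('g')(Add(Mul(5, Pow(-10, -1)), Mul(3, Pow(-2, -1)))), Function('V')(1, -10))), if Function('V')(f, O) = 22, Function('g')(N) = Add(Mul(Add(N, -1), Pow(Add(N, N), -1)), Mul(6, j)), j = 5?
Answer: Rational(-24687, 4) ≈ -6171.8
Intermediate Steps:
Function('g')(N) = Add(30, Mul(Rational(1, 2), Pow(N, -1), Add(-1, N))) (Function('g')(N) = Add(Mul(Add(N, -1), Pow(Add(N, N), -1)), Mul(6, 5)) = Add(Mul(Add(-1, N), Pow(Mul(2, N), -1)), 30) = Add(Mul(Add(-1, N), Mul(Rational(1, 2), Pow(N, -1))), 30) = Add(Mul(Rational(1, 2), Pow(N, -1), Add(-1, N)), 30) = Add(30, Mul(Rational(1, 2), Pow(N, -1), Add(-1, N))))
Mul(-117, Add(Function('g')(Add(Mul(5, Pow(-10, -1)), Mul(3, Pow(-2, -1)))), Function('V')(1, -10))) = Mul(-117, Add(Mul(Rational(1, 2), Pow(Add(Mul(5, Pow(-10, -1)), Mul(3, Pow(-2, -1))), -1), Add(-1, Mul(61, Add(Mul(5, Pow(-10, -1)), Mul(3, Pow(-2, -1)))))), 22)) = Mul(-117, Add(Mul(Rational(1, 2), Pow(Add(Mul(5, Rational(-1, 10)), Mul(3, Rational(-1, 2))), -1), Add(-1, Mul(61, Add(Mul(5, Rational(-1, 10)), Mul(3, Rational(-1, 2)))))), 22)) = Mul(-117, Add(Mul(Rational(1, 2), Pow(Add(Rational(-1, 2), Rational(-3, 2)), -1), Add(-1, Mul(61, Add(Rational(-1, 2), Rational(-3, 2))))), 22)) = Mul(-117, Add(Mul(Rational(1, 2), Pow(-2, -1), Add(-1, Mul(61, -2))), 22)) = Mul(-117, Add(Mul(Rational(1, 2), Rational(-1, 2), Add(-1, -122)), 22)) = Mul(-117, Add(Mul(Rational(1, 2), Rational(-1, 2), -123), 22)) = Mul(-117, Add(Rational(123, 4), 22)) = Mul(-117, Rational(211, 4)) = Rational(-24687, 4)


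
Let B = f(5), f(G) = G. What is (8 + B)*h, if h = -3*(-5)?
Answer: 195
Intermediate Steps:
B = 5
h = 15
(8 + B)*h = (8 + 5)*15 = 13*15 = 195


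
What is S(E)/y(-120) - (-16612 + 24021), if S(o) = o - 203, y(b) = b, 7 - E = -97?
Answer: -296327/40 ≈ -7408.2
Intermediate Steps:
E = 104 (E = 7 - 1*(-97) = 7 + 97 = 104)
S(o) = -203 + o
S(E)/y(-120) - (-16612 + 24021) = (-203 + 104)/(-120) - (-16612 + 24021) = -99*(-1/120) - 1*7409 = 33/40 - 7409 = -296327/40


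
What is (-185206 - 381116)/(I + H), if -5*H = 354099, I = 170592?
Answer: -943870/166287 ≈ -5.6761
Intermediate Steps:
H = -354099/5 (H = -1/5*354099 = -354099/5 ≈ -70820.)
(-185206 - 381116)/(I + H) = (-185206 - 381116)/(170592 - 354099/5) = -566322/498861/5 = -566322*5/498861 = -943870/166287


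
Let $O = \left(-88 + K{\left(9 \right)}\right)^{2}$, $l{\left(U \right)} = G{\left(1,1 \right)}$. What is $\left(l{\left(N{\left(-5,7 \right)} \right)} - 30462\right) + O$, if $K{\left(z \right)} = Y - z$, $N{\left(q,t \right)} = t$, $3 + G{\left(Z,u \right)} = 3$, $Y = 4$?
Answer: $-21813$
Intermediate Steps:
$G{\left(Z,u \right)} = 0$ ($G{\left(Z,u \right)} = -3 + 3 = 0$)
$K{\left(z \right)} = 4 - z$
$l{\left(U \right)} = 0$
$O = 8649$ ($O = \left(-88 + \left(4 - 9\right)\right)^{2} = \left(-88 - 5\right)^{2} = \left(-93\right)^{2} = 8649$)
$\left(l{\left(N{\left(-5,7 \right)} \right)} - 30462\right) + O = \left(0 - 30462\right) + 8649 = -30462 + 8649 = -21813$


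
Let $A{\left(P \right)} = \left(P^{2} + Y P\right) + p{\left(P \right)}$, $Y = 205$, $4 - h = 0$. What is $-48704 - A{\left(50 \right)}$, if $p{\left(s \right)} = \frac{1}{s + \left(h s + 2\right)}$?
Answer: $- \frac{15486409}{252} \approx -61454.0$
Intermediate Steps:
$h = 4$ ($h = 4 - 0 = 4 + 0 = 4$)
$p{\left(s \right)} = \frac{1}{2 + 5 s}$ ($p{\left(s \right)} = \frac{1}{s + \left(4 s + 2\right)} = \frac{1}{s + \left(2 + 4 s\right)} = \frac{1}{2 + 5 s}$)
$A{\left(P \right)} = P^{2} + \frac{1}{2 + 5 P} + 205 P$ ($A{\left(P \right)} = \left(P^{2} + 205 P\right) + \frac{1}{2 + 5 P} = P^{2} + \frac{1}{2 + 5 P} + 205 P$)
$-48704 - A{\left(50 \right)} = -48704 - \frac{1 + 50 \left(2 + 5 \cdot 50\right) \left(205 + 50\right)}{2 + 5 \cdot 50} = -48704 - \frac{1 + 50 \left(2 + 250\right) 255}{2 + 250} = -48704 - \frac{1 + 50 \cdot 252 \cdot 255}{252} = -48704 - \frac{1 + 3213000}{252} = -48704 - \frac{1}{252} \cdot 3213001 = -48704 - \frac{3213001}{252} = - \frac{15486409}{252}$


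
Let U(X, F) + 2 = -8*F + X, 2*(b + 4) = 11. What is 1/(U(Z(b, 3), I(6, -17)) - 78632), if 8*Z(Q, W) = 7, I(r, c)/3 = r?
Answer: -8/630217 ≈ -1.2694e-5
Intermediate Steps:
b = 3/2 (b = -4 + (½)*11 = -4 + 11/2 = 3/2 ≈ 1.5000)
I(r, c) = 3*r
Z(Q, W) = 7/8 (Z(Q, W) = (⅛)*7 = 7/8)
U(X, F) = -2 + X - 8*F (U(X, F) = -2 + (-8*F + X) = -2 + (X - 8*F) = -2 + X - 8*F)
1/(U(Z(b, 3), I(6, -17)) - 78632) = 1/((-2 + 7/8 - 24*6) - 78632) = 1/((-2 + 7/8 - 8*18) - 78632) = 1/((-2 + 7/8 - 144) - 78632) = 1/(-1161/8 - 78632) = 1/(-630217/8) = -8/630217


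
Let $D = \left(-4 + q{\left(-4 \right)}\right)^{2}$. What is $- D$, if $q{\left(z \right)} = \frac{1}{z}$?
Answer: $- \frac{289}{16} \approx -18.063$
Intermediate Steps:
$D = \frac{289}{16}$ ($D = \left(-4 + \frac{1}{-4}\right)^{2} = \left(-4 - \frac{1}{4}\right)^{2} = \left(- \frac{17}{4}\right)^{2} = \frac{289}{16} \approx 18.063$)
$- D = \left(-1\right) \frac{289}{16} = - \frac{289}{16}$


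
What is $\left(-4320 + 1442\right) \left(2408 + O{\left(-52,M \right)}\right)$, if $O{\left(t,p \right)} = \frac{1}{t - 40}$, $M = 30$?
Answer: $- \frac{318788865}{46} \approx -6.9302 \cdot 10^{6}$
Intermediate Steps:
$O{\left(t,p \right)} = \frac{1}{-40 + t}$
$\left(-4320 + 1442\right) \left(2408 + O{\left(-52,M \right)}\right) = \left(-4320 + 1442\right) \left(2408 + \frac{1}{-40 - 52}\right) = - 2878 \left(2408 + \frac{1}{-92}\right) = - 2878 \left(2408 - \frac{1}{92}\right) = \left(-2878\right) \frac{221535}{92} = - \frac{318788865}{46}$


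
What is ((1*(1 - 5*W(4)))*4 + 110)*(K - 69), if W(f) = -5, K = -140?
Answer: -44726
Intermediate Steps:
((1*(1 - 5*W(4)))*4 + 110)*(K - 69) = ((1*(1 - 5*(-5)))*4 + 110)*(-140 - 69) = ((1*(1 + 25))*4 + 110)*(-209) = ((1*26)*4 + 110)*(-209) = (26*4 + 110)*(-209) = (104 + 110)*(-209) = 214*(-209) = -44726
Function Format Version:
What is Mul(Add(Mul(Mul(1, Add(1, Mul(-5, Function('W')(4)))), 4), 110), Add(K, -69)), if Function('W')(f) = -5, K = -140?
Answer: -44726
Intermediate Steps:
Mul(Add(Mul(Mul(1, Add(1, Mul(-5, Function('W')(4)))), 4), 110), Add(K, -69)) = Mul(Add(Mul(Mul(1, Add(1, Mul(-5, -5))), 4), 110), Add(-140, -69)) = Mul(Add(Mul(Mul(1, Add(1, 25)), 4), 110), -209) = Mul(Add(Mul(Mul(1, 26), 4), 110), -209) = Mul(Add(Mul(26, 4), 110), -209) = Mul(Add(104, 110), -209) = Mul(214, -209) = -44726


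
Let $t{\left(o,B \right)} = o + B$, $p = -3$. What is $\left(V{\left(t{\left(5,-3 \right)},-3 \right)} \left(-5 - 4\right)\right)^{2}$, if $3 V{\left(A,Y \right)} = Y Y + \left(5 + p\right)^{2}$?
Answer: $1521$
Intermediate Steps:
$t{\left(o,B \right)} = B + o$
$V{\left(A,Y \right)} = \frac{4}{3} + \frac{Y^{2}}{3}$ ($V{\left(A,Y \right)} = \frac{Y Y + \left(5 - 3\right)^{2}}{3} = \frac{Y^{2} + 2^{2}}{3} = \frac{Y^{2} + 4}{3} = \frac{4 + Y^{2}}{3} = \frac{4}{3} + \frac{Y^{2}}{3}$)
$\left(V{\left(t{\left(5,-3 \right)},-3 \right)} \left(-5 - 4\right)\right)^{2} = \left(\left(\frac{4}{3} + \frac{\left(-3\right)^{2}}{3}\right) \left(-5 - 4\right)\right)^{2} = \left(\left(\frac{4}{3} + \frac{1}{3} \cdot 9\right) \left(-9\right)\right)^{2} = \left(\left(\frac{4}{3} + 3\right) \left(-9\right)\right)^{2} = \left(\frac{13}{3} \left(-9\right)\right)^{2} = \left(-39\right)^{2} = 1521$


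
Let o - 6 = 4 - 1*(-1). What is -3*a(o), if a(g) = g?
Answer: -33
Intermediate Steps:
o = 11 (o = 6 + (4 - 1*(-1)) = 6 + (4 + 1) = 6 + 5 = 11)
-3*a(o) = -3*11 = -33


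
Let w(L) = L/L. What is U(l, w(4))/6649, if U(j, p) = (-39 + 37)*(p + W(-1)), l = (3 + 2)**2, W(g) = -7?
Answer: 12/6649 ≈ 0.0018048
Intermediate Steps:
w(L) = 1
l = 25 (l = 5**2 = 25)
U(j, p) = 14 - 2*p (U(j, p) = (-39 + 37)*(p - 7) = -2*(-7 + p) = 14 - 2*p)
U(l, w(4))/6649 = (14 - 2*1)/6649 = (14 - 2)*(1/6649) = 12*(1/6649) = 12/6649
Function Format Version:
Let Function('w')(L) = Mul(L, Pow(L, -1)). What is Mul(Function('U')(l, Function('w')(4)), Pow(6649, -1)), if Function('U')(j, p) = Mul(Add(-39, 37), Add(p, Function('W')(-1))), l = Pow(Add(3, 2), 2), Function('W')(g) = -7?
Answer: Rational(12, 6649) ≈ 0.0018048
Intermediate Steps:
Function('w')(L) = 1
l = 25 (l = Pow(5, 2) = 25)
Function('U')(j, p) = Add(14, Mul(-2, p)) (Function('U')(j, p) = Mul(Add(-39, 37), Add(p, -7)) = Mul(-2, Add(-7, p)) = Add(14, Mul(-2, p)))
Mul(Function('U')(l, Function('w')(4)), Pow(6649, -1)) = Mul(Add(14, Mul(-2, 1)), Pow(6649, -1)) = Mul(Add(14, -2), Rational(1, 6649)) = Mul(12, Rational(1, 6649)) = Rational(12, 6649)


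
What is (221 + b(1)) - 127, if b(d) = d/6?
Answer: 565/6 ≈ 94.167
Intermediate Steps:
b(d) = d/6 (b(d) = d*(⅙) = d/6)
(221 + b(1)) - 127 = (221 + (⅙)*1) - 127 = (221 + ⅙) - 127 = 1327/6 - 127 = 565/6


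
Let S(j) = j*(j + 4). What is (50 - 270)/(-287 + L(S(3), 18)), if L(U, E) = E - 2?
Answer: 220/271 ≈ 0.81181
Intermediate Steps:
S(j) = j*(4 + j)
L(U, E) = -2 + E
(50 - 270)/(-287 + L(S(3), 18)) = (50 - 270)/(-287 + (-2 + 18)) = -220/(-287 + 16) = -220/(-271) = -220*(-1/271) = 220/271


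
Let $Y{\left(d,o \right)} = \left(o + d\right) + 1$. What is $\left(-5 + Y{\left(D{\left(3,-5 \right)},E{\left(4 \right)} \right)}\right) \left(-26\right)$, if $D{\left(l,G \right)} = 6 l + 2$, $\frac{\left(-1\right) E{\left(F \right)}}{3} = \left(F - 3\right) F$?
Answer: $-104$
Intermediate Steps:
$E{\left(F \right)} = - 3 F \left(-3 + F\right)$ ($E{\left(F \right)} = - 3 \left(F - 3\right) F = - 3 \left(-3 + F\right) F = - 3 F \left(-3 + F\right)$)
$D{\left(l,G \right)} = 2 + 6 l$
$Y{\left(d,o \right)} = 1 + d + o$ ($Y{\left(d,o \right)} = \left(d + o\right) + 1 = 1 + d + o$)
$\left(-5 + Y{\left(D{\left(3,-5 \right)},E{\left(4 \right)} \right)}\right) \left(-26\right) = \left(-5 + \left(1 + \left(2 + 6 \cdot 3\right) + 3 \cdot 4 \left(3 - 4\right)\right)\right) \left(-26\right) = \left(-5 + \left(1 + \left(2 + 18\right) + 3 \cdot 4 \left(3 - 4\right)\right)\right) \left(-26\right) = \left(-5 + \left(1 + 20 + 3 \cdot 4 \left(-1\right)\right)\right) \left(-26\right) = \left(-5 + \left(1 + 20 - 12\right)\right) \left(-26\right) = \left(-5 + 9\right) \left(-26\right) = 4 \left(-26\right) = -104$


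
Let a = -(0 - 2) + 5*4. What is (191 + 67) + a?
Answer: 280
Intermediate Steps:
a = 22 (a = -1*(-2) + 20 = 2 + 20 = 22)
(191 + 67) + a = (191 + 67) + 22 = 258 + 22 = 280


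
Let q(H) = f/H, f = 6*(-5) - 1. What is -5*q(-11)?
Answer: -155/11 ≈ -14.091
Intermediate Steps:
f = -31 (f = -30 - 1 = -31)
q(H) = -31/H
-5*q(-11) = -(-155)/(-11) = -(-155)*(-1)/11 = -5*31/11 = -155/11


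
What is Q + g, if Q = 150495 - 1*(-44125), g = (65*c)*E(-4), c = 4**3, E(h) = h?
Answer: 177980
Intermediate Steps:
c = 64
g = -16640 (g = (65*64)*(-4) = 4160*(-4) = -16640)
Q = 194620 (Q = 150495 + 44125 = 194620)
Q + g = 194620 - 16640 = 177980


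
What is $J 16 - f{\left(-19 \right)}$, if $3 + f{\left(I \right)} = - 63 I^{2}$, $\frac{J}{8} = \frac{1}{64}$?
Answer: $22748$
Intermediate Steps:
$J = \frac{1}{8}$ ($J = \frac{8}{64} = 8 \cdot \frac{1}{64} = \frac{1}{8} \approx 0.125$)
$f{\left(I \right)} = -3 - 63 I^{2}$
$J 16 - f{\left(-19 \right)} = \frac{1}{8} \cdot 16 - \left(-3 - 63 \left(-19\right)^{2}\right) = 2 - \left(-3 - 22743\right) = 2 - -22746 = 2 + 22746 = 22748$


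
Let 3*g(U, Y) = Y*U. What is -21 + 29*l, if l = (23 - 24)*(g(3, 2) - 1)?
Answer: -50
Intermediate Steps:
g(U, Y) = U*Y/3 (g(U, Y) = (Y*U)/3 = (U*Y)/3 = U*Y/3)
l = -1 (l = (23 - 24)*((⅓)*3*2 - 1) = -(2 - 1) = -1*1 = -1)
-21 + 29*l = -21 + 29*(-1) = -21 - 29 = -50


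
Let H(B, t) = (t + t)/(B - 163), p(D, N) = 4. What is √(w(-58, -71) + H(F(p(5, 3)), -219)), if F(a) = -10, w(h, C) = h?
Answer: 2*I*√415027/173 ≈ 7.4477*I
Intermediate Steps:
H(B, t) = 2*t/(-163 + B) (H(B, t) = (2*t)/(-163 + B) = 2*t/(-163 + B))
√(w(-58, -71) + H(F(p(5, 3)), -219)) = √(-58 + 2*(-219)/(-163 - 10)) = √(-58 + 2*(-219)/(-173)) = √(-58 + 2*(-219)*(-1/173)) = √(-58 + 438/173) = √(-9596/173) = 2*I*√415027/173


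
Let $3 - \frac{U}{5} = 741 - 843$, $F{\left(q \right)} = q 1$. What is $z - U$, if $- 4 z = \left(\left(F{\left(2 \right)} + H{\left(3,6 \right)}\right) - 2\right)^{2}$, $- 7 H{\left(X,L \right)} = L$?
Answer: $- \frac{25734}{49} \approx -525.18$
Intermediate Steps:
$H{\left(X,L \right)} = - \frac{L}{7}$
$F{\left(q \right)} = q$
$U = 525$ ($U = 15 - 5 \left(741 - 843\right) = 15 - -510 = 15 + 510 = 525$)
$z = - \frac{9}{49}$ ($z = - \frac{\left(\left(2 - \frac{6}{7}\right) - 2\right)^{2}}{4} = - \frac{\left(\frac{8}{7} - 2\right)^{2}}{4} = - \frac{\left(- \frac{6}{7}\right)^{2}}{4} = \left(- \frac{1}{4}\right) \frac{36}{49} = - \frac{9}{49} \approx -0.18367$)
$z - U = - \frac{9}{49} - 525 = - \frac{25734}{49}$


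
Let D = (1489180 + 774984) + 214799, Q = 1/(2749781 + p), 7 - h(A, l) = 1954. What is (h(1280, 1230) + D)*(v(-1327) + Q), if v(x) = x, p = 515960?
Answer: -10734491422174896/3265741 ≈ -3.2870e+9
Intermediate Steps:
h(A, l) = -1947 (h(A, l) = 7 - 1*1954 = 7 - 1954 = -1947)
Q = 1/3265741 (Q = 1/(2749781 + 515960) = 1/3265741 ≈ 3.0621e-7)
D = 2478963 (D = 2264164 + 214799 = 2478963)
(h(1280, 1230) + D)*(v(-1327) + Q) = (-1947 + 2478963)*(-1327 + 1/3265741) = 2477016*(-4333638306/3265741) = -10734491422174896/3265741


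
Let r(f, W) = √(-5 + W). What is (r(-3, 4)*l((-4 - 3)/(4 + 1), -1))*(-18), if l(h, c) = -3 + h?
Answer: 396*I/5 ≈ 79.2*I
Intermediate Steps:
(r(-3, 4)*l((-4 - 3)/(4 + 1), -1))*(-18) = (√(-5 + 4)*(-3 + (-4 - 3)/(4 + 1)))*(-18) = (√(-1)*(-3 - 7/5))*(-18) = (I*(-3 - 7*⅕))*(-18) = (I*(-3 - 7/5))*(-18) = (I*(-22/5))*(-18) = -22*I/5*(-18) = 396*I/5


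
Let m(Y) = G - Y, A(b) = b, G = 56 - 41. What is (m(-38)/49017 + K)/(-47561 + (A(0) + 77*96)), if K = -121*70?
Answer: 415173937/1968963873 ≈ 0.21086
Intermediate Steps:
G = 15
K = -8470
m(Y) = 15 - Y
(m(-38)/49017 + K)/(-47561 + (A(0) + 77*96)) = ((15 - 1*(-38))/49017 - 8470)/(-47561 + (0 + 77*96)) = ((15 + 38)*(1/49017) - 8470)/(-47561 + (0 + 7392)) = (53*(1/49017) - 8470)/(-47561 + 7392) = (53/49017 - 8470)/(-40169) = -415173937/49017*(-1/40169) = 415173937/1968963873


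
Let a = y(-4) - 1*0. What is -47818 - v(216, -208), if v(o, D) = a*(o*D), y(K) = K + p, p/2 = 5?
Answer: 221750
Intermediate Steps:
p = 10 (p = 2*5 = 10)
y(K) = 10 + K (y(K) = K + 10 = 10 + K)
a = 6 (a = (10 - 4) - 1*0 = 6 + 0 = 6)
v(o, D) = 6*D*o (v(o, D) = 6*(o*D) = 6*(D*o) = 6*D*o)
-47818 - v(216, -208) = -47818 - 6*(-208)*216 = -47818 - 1*(-269568) = -47818 + 269568 = 221750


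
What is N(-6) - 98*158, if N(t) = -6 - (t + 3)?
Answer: -15487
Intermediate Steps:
N(t) = -9 - t (N(t) = -6 - (3 + t) = -6 + (-3 - t) = -9 - t)
N(-6) - 98*158 = (-9 - 1*(-6)) - 98*158 = (-9 + 6) - 15484 = -3 - 15484 = -15487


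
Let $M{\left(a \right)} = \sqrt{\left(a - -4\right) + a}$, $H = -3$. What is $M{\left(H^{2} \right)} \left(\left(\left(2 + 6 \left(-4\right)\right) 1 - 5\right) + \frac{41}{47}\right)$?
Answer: $- \frac{1228 \sqrt{22}}{47} \approx -122.55$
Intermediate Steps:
$M{\left(a \right)} = \sqrt{4 + 2 a}$ ($M{\left(a \right)} = \sqrt{\left(a + 4\right) + a} = \sqrt{\left(4 + a\right) + a} = \sqrt{4 + 2 a}$)
$M{\left(H^{2} \right)} \left(\left(\left(2 + 6 \left(-4\right)\right) 1 - 5\right) + \frac{41}{47}\right) = \sqrt{4 + 2 \left(-3\right)^{2}} \left(\left(\left(2 + 6 \left(-4\right)\right) 1 - 5\right) + \frac{41}{47}\right) = \sqrt{4 + 2 \cdot 9} \left(\left(\left(2 - 24\right) 1 - 5\right) + 41 \cdot \frac{1}{47}\right) = \sqrt{4 + 18} \left(\left(\left(-22\right) 1 - 5\right) + \frac{41}{47}\right) = \sqrt{22} \left(\left(-22 - 5\right) + \frac{41}{47}\right) = \sqrt{22} \left(-27 + \frac{41}{47}\right) = \sqrt{22} \left(- \frac{1228}{47}\right) = - \frac{1228 \sqrt{22}}{47}$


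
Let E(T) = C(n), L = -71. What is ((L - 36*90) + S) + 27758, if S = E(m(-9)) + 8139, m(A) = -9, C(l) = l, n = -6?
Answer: 32580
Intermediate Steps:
E(T) = -6
S = 8133 (S = -6 + 8139 = 8133)
((L - 36*90) + S) + 27758 = ((-71 - 36*90) + 8133) + 27758 = ((-71 - 3240) + 8133) + 27758 = (-3311 + 8133) + 27758 = 4822 + 27758 = 32580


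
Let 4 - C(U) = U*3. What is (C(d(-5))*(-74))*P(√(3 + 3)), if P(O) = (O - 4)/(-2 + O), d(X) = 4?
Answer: -592 - 592*√6 ≈ -2042.1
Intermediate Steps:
P(O) = (-4 + O)/(-2 + O)
C(U) = 4 - 3*U (C(U) = 4 - U*3 = 4 - 3*U)
(C(d(-5))*(-74))*P(√(3 + 3)) = ((4 - 3*4)*(-74))*((-4 + √(3 + 3))/(-2 + √(3 + 3))) = ((4 - 12)*(-74))*((-4 + √6)/(-2 + √6)) = (-8*(-74))*((-4 + √6)/(-2 + √6)) = 592*((-4 + √6)/(-2 + √6)) = 592*(-4 + √6)/(-2 + √6)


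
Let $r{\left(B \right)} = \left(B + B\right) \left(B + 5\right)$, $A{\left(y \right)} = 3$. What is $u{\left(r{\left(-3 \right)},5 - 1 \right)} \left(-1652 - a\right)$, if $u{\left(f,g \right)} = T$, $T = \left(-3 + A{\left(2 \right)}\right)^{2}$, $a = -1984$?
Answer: $0$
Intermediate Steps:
$r{\left(B \right)} = 2 B \left(5 + B\right)$
$T = 0$ ($T = \left(-3 + 3\right)^{2} = 0^{2} = 0$)
$u{\left(f,g \right)} = 0$
$u{\left(r{\left(-3 \right)},5 - 1 \right)} \left(-1652 - a\right) = 0 \left(-1652 - -1984\right) = 0 \left(-1652 + 1984\right) = 0 \cdot 332 = 0$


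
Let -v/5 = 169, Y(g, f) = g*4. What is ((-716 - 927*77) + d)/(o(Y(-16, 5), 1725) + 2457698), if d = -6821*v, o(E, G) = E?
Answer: 2845825/1228817 ≈ 2.3159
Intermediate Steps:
Y(g, f) = 4*g
v = -845 (v = -5*169 = -845)
d = 5763745 (d = -6821*(-845) = 5763745)
((-716 - 927*77) + d)/(o(Y(-16, 5), 1725) + 2457698) = ((-716 - 927*77) + 5763745)/(4*(-16) + 2457698) = ((-716 - 71379) + 5763745)/(-64 + 2457698) = (-72095 + 5763745)/2457634 = 5691650*(1/2457634) = 2845825/1228817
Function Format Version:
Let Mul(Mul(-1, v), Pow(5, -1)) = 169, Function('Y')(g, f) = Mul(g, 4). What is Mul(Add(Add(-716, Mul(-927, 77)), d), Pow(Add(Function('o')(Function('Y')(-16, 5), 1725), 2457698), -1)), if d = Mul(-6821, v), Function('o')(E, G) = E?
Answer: Rational(2845825, 1228817) ≈ 2.3159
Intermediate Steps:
Function('Y')(g, f) = Mul(4, g)
v = -845 (v = Mul(-5, 169) = -845)
d = 5763745 (d = Mul(-6821, -845) = 5763745)
Mul(Add(Add(-716, Mul(-927, 77)), d), Pow(Add(Function('o')(Function('Y')(-16, 5), 1725), 2457698), -1)) = Mul(Add(Add(-716, Mul(-927, 77)), 5763745), Pow(Add(Mul(4, -16), 2457698), -1)) = Mul(Add(Add(-716, -71379), 5763745), Pow(Add(-64, 2457698), -1)) = Mul(Add(-72095, 5763745), Pow(2457634, -1)) = Mul(5691650, Rational(1, 2457634)) = Rational(2845825, 1228817)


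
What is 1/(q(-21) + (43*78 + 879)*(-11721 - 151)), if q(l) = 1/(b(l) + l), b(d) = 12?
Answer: -9/452287585 ≈ -1.9899e-8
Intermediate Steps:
q(l) = 1/(12 + l)
1/(q(-21) + (43*78 + 879)*(-11721 - 151)) = 1/(1/(12 - 21) + (43*78 + 879)*(-11721 - 151)) = 1/(1/(-9) + (3354 + 879)*(-11872)) = 1/(-⅑ + 4233*(-11872)) = 1/(-⅑ - 50254176) = 1/(-452287585/9) = -9/452287585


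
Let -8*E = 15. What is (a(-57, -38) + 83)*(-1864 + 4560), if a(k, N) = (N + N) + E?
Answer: 13817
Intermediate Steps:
E = -15/8 (E = -⅛*15 = -15/8 ≈ -1.8750)
a(k, N) = -15/8 + 2*N (a(k, N) = (N + N) - 15/8 = 2*N - 15/8 = -15/8 + 2*N)
(a(-57, -38) + 83)*(-1864 + 4560) = ((-15/8 + 2*(-38)) + 83)*(-1864 + 4560) = ((-15/8 - 76) + 83)*2696 = (-623/8 + 83)*2696 = (41/8)*2696 = 13817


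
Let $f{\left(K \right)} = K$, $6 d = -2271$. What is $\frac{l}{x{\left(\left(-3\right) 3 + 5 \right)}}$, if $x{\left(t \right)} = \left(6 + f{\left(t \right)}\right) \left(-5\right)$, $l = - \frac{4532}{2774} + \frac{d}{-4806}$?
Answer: $\frac{20730833}{133318440} \approx 0.1555$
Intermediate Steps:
$d = - \frac{757}{2}$ ($d = \frac{1}{6} \left(-2271\right) = - \frac{757}{2} \approx -378.5$)
$l = - \frac{20730833}{13331844}$ ($l = - \frac{4532}{2774} - \frac{757}{2 \left(-4806\right)} = \left(-4532\right) \frac{1}{2774} - - \frac{757}{9612} = - \frac{2266}{1387} + \frac{757}{9612} = - \frac{20730833}{13331844} \approx -1.555$)
$x{\left(t \right)} = -30 - 5 t$ ($x{\left(t \right)} = \left(6 + t\right) \left(-5\right) = -30 - 5 t$)
$\frac{l}{x{\left(\left(-3\right) 3 + 5 \right)}} = - \frac{20730833}{13331844 \left(-30 - 5 \left(\left(-3\right) 3 + 5\right)\right)} = - \frac{20730833}{13331844 \left(-30 - 5 \left(-9 + 5\right)\right)} = - \frac{20730833}{13331844 \left(-30 - -20\right)} = - \frac{20730833}{13331844 \left(-30 + 20\right)} = - \frac{20730833}{13331844 \left(-10\right)} = \left(- \frac{20730833}{13331844}\right) \left(- \frac{1}{10}\right) = \frac{20730833}{133318440}$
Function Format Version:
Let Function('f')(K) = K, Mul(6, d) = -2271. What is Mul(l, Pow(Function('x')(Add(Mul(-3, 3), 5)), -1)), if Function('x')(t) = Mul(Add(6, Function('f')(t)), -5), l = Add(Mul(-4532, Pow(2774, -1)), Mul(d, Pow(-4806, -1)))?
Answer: Rational(20730833, 133318440) ≈ 0.15550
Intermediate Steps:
d = Rational(-757, 2) (d = Mul(Rational(1, 6), -2271) = Rational(-757, 2) ≈ -378.50)
l = Rational(-20730833, 13331844) (l = Add(Mul(-4532, Pow(2774, -1)), Mul(Rational(-757, 2), Pow(-4806, -1))) = Add(Mul(-4532, Rational(1, 2774)), Mul(Rational(-757, 2), Rational(-1, 4806))) = Add(Rational(-2266, 1387), Rational(757, 9612)) = Rational(-20730833, 13331844) ≈ -1.5550)
Function('x')(t) = Add(-30, Mul(-5, t)) (Function('x')(t) = Mul(Add(6, t), -5) = Add(-30, Mul(-5, t)))
Mul(l, Pow(Function('x')(Add(Mul(-3, 3), 5)), -1)) = Mul(Rational(-20730833, 13331844), Pow(Add(-30, Mul(-5, Add(Mul(-3, 3), 5))), -1)) = Mul(Rational(-20730833, 13331844), Pow(Add(-30, Mul(-5, Add(-9, 5))), -1)) = Mul(Rational(-20730833, 13331844), Pow(Add(-30, Mul(-5, -4)), -1)) = Mul(Rational(-20730833, 13331844), Pow(Add(-30, 20), -1)) = Mul(Rational(-20730833, 13331844), Pow(-10, -1)) = Mul(Rational(-20730833, 13331844), Rational(-1, 10)) = Rational(20730833, 133318440)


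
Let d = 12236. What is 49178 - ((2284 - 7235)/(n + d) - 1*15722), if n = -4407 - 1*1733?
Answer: 395635351/6096 ≈ 64901.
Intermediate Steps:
n = -6140 (n = -4407 - 1733 = -6140)
49178 - ((2284 - 7235)/(n + d) - 1*15722) = 49178 - ((2284 - 7235)/(-6140 + 12236) - 1*15722) = 49178 - (-4951/6096 - 15722) = 49178 - 1*(-95846263/6096) = 49178 + 95846263/6096 = 395635351/6096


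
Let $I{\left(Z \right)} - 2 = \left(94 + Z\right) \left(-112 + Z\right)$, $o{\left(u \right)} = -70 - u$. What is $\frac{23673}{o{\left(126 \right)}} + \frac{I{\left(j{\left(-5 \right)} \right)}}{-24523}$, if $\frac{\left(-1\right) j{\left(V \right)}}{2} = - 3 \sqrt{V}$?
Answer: $- \frac{578434603}{4806508} + \frac{108 i \sqrt{5}}{24523} \approx -120.34 + 0.0098477 i$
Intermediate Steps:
$j{\left(V \right)} = 6 \sqrt{V}$ ($j{\left(V \right)} = - 2 \left(- 3 \sqrt{V}\right) = 6 \sqrt{V}$)
$I{\left(Z \right)} = 2 + \left(-112 + Z\right) \left(94 + Z\right)$ ($I{\left(Z \right)} = 2 + \left(94 + Z\right) \left(-112 + Z\right) = 2 + \left(-112 + Z\right) \left(94 + Z\right)$)
$\frac{23673}{o{\left(126 \right)}} + \frac{I{\left(j{\left(-5 \right)} \right)}}{-24523} = \frac{23673}{-70 - 126} + \frac{-10526 + \left(6 \sqrt{-5}\right)^{2} - 18 \cdot 6 \sqrt{-5}}{-24523} = \frac{23673}{-70 - 126} + \left(-10526 + \left(6 i \sqrt{5}\right)^{2} - 18 \cdot 6 i \sqrt{5}\right) \left(- \frac{1}{24523}\right) = \frac{23673}{-196} + \left(-10526 + \left(6 i \sqrt{5}\right)^{2} - 18 \cdot 6 i \sqrt{5}\right) \left(- \frac{1}{24523}\right) = 23673 \left(- \frac{1}{196}\right) + \left(-10526 - 180 - 108 i \sqrt{5}\right) \left(- \frac{1}{24523}\right) = - \frac{23673}{196} + \left(-10706 - 108 i \sqrt{5}\right) \left(- \frac{1}{24523}\right) = - \frac{23673}{196} + \left(\frac{10706}{24523} + \frac{108 i \sqrt{5}}{24523}\right) = - \frac{578434603}{4806508} + \frac{108 i \sqrt{5}}{24523}$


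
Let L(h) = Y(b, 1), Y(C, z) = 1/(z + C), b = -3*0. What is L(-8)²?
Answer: 1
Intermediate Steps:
b = 0 (b = -3*0 = 0)
Y(C, z) = 1/(C + z)
L(h) = 1 (L(h) = 1/(0 + 1) = 1/1 = 1)
L(-8)² = 1² = 1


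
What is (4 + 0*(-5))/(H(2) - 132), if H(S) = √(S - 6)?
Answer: -132/4357 - 2*I/4357 ≈ -0.030296 - 0.00045903*I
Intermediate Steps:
H(S) = √(-6 + S)
(4 + 0*(-5))/(H(2) - 132) = (4 + 0*(-5))/(√(-6 + 2) - 132) = (4 + 0)/(√(-4) - 132) = 4/(2*I - 132) = 4/(-132 + 2*I) = ((-132 - 2*I)/17428)*4 = (-132 - 2*I)/4357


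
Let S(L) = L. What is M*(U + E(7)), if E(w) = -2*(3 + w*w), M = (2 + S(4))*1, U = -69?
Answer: -1038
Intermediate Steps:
M = 6 (M = (2 + 4)*1 = 6*1 = 6)
E(w) = -6 - 2*w² (E(w) = -2*(3 + w²) = -6 - 2*w²)
M*(U + E(7)) = 6*(-69 + (-6 - 2*7²)) = 6*(-69 + (-6 - 2*49)) = 6*(-69 + (-6 - 98)) = 6*(-69 - 104) = 6*(-173) = -1038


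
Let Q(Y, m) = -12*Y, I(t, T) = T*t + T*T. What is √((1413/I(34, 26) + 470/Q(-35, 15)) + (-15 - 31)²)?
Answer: √63141708630/5460 ≈ 46.022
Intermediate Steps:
I(t, T) = T² + T*t (I(t, T) = T*t + T² = T² + T*t)
√((1413/I(34, 26) + 470/Q(-35, 15)) + (-15 - 31)²) = √((1413/((26*(26 + 34))) + 470/((-12*(-35)))) + (-15 - 31)²) = √((1413/((26*60)) + 470/420) + (-46)²) = √((1413/1560 + 470*(1/420)) + 2116) = √((1413*(1/1560) + 47/42) + 2116) = √((471/520 + 47/42) + 2116) = √(22111/10920 + 2116) = √(23128831/10920) = √63141708630/5460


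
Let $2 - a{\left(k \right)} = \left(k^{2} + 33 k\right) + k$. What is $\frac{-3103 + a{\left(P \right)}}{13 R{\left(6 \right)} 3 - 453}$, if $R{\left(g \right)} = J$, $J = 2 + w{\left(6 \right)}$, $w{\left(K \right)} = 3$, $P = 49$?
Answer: $\frac{3584}{129} \approx 27.783$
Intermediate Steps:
$a{\left(k \right)} = 2 - k^{2} - 34 k$ ($a{\left(k \right)} = 2 - \left(\left(k^{2} + 33 k\right) + k\right) = 2 - \left(k^{2} + 34 k\right) = 2 - k^{2} - 34 k$)
$J = 5$ ($J = 2 + 3 = 5$)
$R{\left(g \right)} = 5$
$\frac{-3103 + a{\left(P \right)}}{13 R{\left(6 \right)} 3 - 453} = \frac{-3103 - 4065}{13 \cdot 5 \cdot 3 - 453} = \frac{-3103 - 4065}{65 \cdot 3 - 453} = \frac{-3103 - 4065}{195 - 453} = \frac{-3103 - 4065}{-258} = \left(-7168\right) \left(- \frac{1}{258}\right) = \frac{3584}{129}$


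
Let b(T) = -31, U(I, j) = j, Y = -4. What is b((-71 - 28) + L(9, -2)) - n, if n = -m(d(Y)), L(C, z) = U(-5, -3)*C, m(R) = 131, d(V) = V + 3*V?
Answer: 100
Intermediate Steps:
d(V) = 4*V
L(C, z) = -3*C
n = -131 (n = -1*131 = -131)
b((-71 - 28) + L(9, -2)) - n = -31 - 1*(-131) = -31 + 131 = 100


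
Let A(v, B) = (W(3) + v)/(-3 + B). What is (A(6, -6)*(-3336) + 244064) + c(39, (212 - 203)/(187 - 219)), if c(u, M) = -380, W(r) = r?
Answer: 247020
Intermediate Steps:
A(v, B) = (3 + v)/(-3 + B)
(A(6, -6)*(-3336) + 244064) + c(39, (212 - 203)/(187 - 219)) = (((3 + 6)/(-3 - 6))*(-3336) + 244064) - 380 = ((9/(-9))*(-3336) + 244064) - 380 = (-⅑*9*(-3336) + 244064) - 380 = (-1*(-3336) + 244064) - 380 = (3336 + 244064) - 380 = 247400 - 380 = 247020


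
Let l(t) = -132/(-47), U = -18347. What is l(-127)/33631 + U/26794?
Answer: -28996777171/42352123658 ≈ -0.68466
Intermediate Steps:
l(t) = 132/47 (l(t) = -132*(-1/47) = 132/47)
l(-127)/33631 + U/26794 = (132/47)/33631 - 18347/26794 = (132/47)*(1/33631) - 18347*1/26794 = 132/1580657 - 18347/26794 = -28996777171/42352123658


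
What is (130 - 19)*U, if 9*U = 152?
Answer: 5624/3 ≈ 1874.7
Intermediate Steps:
U = 152/9 (U = (⅑)*152 = 152/9 ≈ 16.889)
(130 - 19)*U = (130 - 19)*(152/9) = 111*(152/9) = 5624/3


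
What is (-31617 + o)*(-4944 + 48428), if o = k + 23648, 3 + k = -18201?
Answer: -1138106732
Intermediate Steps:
k = -18204 (k = -3 - 18201 = -18204)
o = 5444 (o = -18204 + 23648 = 5444)
(-31617 + o)*(-4944 + 48428) = (-31617 + 5444)*(-4944 + 48428) = -26173*43484 = -1138106732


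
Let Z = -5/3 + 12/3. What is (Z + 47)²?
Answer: 21904/9 ≈ 2433.8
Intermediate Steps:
Z = 7/3 (Z = -5*⅓ + 12*(⅓) = -5/3 + 4 = 7/3 ≈ 2.3333)
(Z + 47)² = (7/3 + 47)² = (148/3)² = 21904/9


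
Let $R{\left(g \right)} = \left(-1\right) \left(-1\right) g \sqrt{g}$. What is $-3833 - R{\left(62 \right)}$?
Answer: $-3833 - 62 \sqrt{62} \approx -4321.2$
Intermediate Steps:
$R{\left(g \right)} = g^{\frac{3}{2}}$ ($R{\left(g \right)} = 1 g \sqrt{g} = g \sqrt{g} = g^{\frac{3}{2}}$)
$-3833 - R{\left(62 \right)} = -3833 - 62^{\frac{3}{2}} = -3833 - 62 \sqrt{62}$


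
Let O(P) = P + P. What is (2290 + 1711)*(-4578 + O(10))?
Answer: -18236558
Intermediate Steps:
O(P) = 2*P
(2290 + 1711)*(-4578 + O(10)) = (2290 + 1711)*(-4578 + 2*10) = 4001*(-4578 + 20) = 4001*(-4558) = -18236558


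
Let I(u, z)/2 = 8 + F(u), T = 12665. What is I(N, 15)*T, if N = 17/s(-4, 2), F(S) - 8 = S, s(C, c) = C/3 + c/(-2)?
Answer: 1545130/7 ≈ 2.2073e+5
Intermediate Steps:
s(C, c) = -c/2 + C/3 (s(C, c) = C*(⅓) + c*(-½) = C/3 - c/2 = -c/2 + C/3)
F(S) = 8 + S
N = -51/7 (N = 17/(-½*2 + (⅓)*(-4)) = 17/(-1 - 4/3) = 17/(-7/3) = 17*(-3/7) = -51/7 ≈ -7.2857)
I(u, z) = 32 + 2*u (I(u, z) = 2*(8 + (8 + u)) = 2*(16 + u) = 32 + 2*u)
I(N, 15)*T = (32 + 2*(-51/7))*12665 = (32 - 102/7)*12665 = (122/7)*12665 = 1545130/7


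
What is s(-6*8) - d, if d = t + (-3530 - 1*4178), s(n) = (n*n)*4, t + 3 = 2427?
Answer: 14500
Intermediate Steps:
t = 2424 (t = -3 + 2427 = 2424)
s(n) = 4*n² (s(n) = n²*4 = 4*n²)
d = -5284 (d = 2424 + (-3530 - 1*4178) = 2424 + (-3530 - 4178) = 2424 - 7708 = -5284)
s(-6*8) - d = 4*(-6*8)² - 1*(-5284) = 4*(-48)² + 5284 = 4*2304 + 5284 = 9216 + 5284 = 14500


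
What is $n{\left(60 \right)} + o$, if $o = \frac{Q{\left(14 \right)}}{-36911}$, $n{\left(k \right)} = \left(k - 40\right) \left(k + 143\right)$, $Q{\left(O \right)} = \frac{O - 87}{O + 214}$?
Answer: $\frac{34167774553}{8415708} \approx 4060.0$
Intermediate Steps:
$Q{\left(O \right)} = \frac{-87 + O}{214 + O}$
$n{\left(k \right)} = \left(-40 + k\right) \left(143 + k\right)$
$o = \frac{73}{8415708}$ ($o = \frac{\frac{1}{214 + 14} \left(-87 + 14\right)}{-36911} = \frac{1}{228} \left(-73\right) \left(- \frac{1}{36911}\right) = \left(- \frac{73}{228}\right) \left(- \frac{1}{36911}\right) = \frac{73}{8415708} \approx 8.6743 \cdot 10^{-6}$)
$n{\left(60 \right)} + o = \left(-5720 + 60^{2} + 103 \cdot 60\right) + \frac{73}{8415708} = \left(-5720 + 3600 + 6180\right) + \frac{73}{8415708} = 4060 + \frac{73}{8415708} = \frac{34167774553}{8415708}$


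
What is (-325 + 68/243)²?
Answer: 6226314649/59049 ≈ 1.0544e+5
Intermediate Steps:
(-325 + 68/243)² = (-78907/243)² = 6226314649/59049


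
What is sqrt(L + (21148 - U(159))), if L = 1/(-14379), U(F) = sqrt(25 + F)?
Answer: sqrt(4372468281489 - 413511282*sqrt(46))/14379 ≈ 145.38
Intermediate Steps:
L = -1/14379 ≈ -6.9546e-5
sqrt(L + (21148 - U(159))) = sqrt(-1/14379 + (21148 - sqrt(25 + 159))) = sqrt(-1/14379 + (21148 - sqrt(184))) = sqrt(-1/14379 + (21148 - 2*sqrt(46))) = sqrt(304087091/14379 - 2*sqrt(46))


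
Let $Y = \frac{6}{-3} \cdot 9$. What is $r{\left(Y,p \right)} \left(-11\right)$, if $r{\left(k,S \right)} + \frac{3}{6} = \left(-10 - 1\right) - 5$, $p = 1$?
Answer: $\frac{363}{2} \approx 181.5$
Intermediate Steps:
$Y = -18$ ($Y = 6 \left(- \frac{1}{3}\right) 9 = \left(-2\right) 9 = -18$)
$r{\left(k,S \right)} = - \frac{33}{2}$ ($r{\left(k,S \right)} = - \frac{1}{2} - 16 = - \frac{33}{2}$)
$r{\left(Y,p \right)} \left(-11\right) = \left(- \frac{33}{2}\right) \left(-11\right) = \frac{363}{2}$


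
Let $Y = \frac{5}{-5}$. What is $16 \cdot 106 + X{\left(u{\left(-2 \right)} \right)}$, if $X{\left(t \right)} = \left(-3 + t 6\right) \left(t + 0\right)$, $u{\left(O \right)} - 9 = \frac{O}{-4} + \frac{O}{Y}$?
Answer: $2455$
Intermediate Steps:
$Y = -1$ ($Y = 5 \left(- \frac{1}{5}\right) = -1$)
$u{\left(O \right)} = 9 - \frac{5 O}{4}$ ($u{\left(O \right)} = 9 + \left(\frac{O}{-4} + \frac{O}{-1}\right) = 9 + \left(O \left(- \frac{1}{4}\right) + O \left(-1\right)\right) = 9 - \frac{5 O}{4}$)
$X{\left(t \right)} = t \left(-3 + 6 t\right)$ ($X{\left(t \right)} = \left(-3 + 6 t\right) t = t \left(-3 + 6 t\right)$)
$16 \cdot 106 + X{\left(u{\left(-2 \right)} \right)} = 16 \cdot 106 + 3 \left(9 - - \frac{5}{2}\right) \left(-1 + 2 \left(9 - - \frac{5}{2}\right)\right) = 1696 + 3 \left(9 + \frac{5}{2}\right) \left(-1 + 2 \left(9 + \frac{5}{2}\right)\right) = 1696 + 3 \cdot \frac{23}{2} \left(-1 + 2 \cdot \frac{23}{2}\right) = 1696 + 3 \cdot \frac{23}{2} \left(-1 + 23\right) = 1696 + 3 \cdot \frac{23}{2} \cdot 22 = 1696 + 759 = 2455$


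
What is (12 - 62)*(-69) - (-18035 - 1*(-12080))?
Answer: 9405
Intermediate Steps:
(12 - 62)*(-69) - (-18035 - 1*(-12080)) = -50*(-69) - (-18035 + 12080) = 3450 - 1*(-5955) = 3450 + 5955 = 9405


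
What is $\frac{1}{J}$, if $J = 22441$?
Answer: $\frac{1}{22441} \approx 4.4561 \cdot 10^{-5}$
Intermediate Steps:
$\frac{1}{J} = \frac{1}{22441}$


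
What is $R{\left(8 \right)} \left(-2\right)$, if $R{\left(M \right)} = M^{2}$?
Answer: $-128$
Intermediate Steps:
$R{\left(8 \right)} \left(-2\right) = 8^{2} \left(-2\right) = 64 \left(-2\right) = -128$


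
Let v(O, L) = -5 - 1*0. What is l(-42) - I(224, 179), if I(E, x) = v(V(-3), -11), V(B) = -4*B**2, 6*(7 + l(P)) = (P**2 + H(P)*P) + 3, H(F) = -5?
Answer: 655/2 ≈ 327.50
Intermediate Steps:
l(P) = -13/2 - 5*P/6 + P**2/6 (l(P) = -7 + ((P**2 - 5*P) + 3)/6 = -7 + (3 + P**2 - 5*P)/6 = -7 + (1/2 - 5*P/6 + P**2/6) = -13/2 - 5*P/6 + P**2/6)
v(O, L) = -5 (v(O, L) = -5 + 0 = -5)
I(E, x) = -5
l(-42) - I(224, 179) = (-13/2 - 5/6*(-42) + (1/6)*(-42)**2) - 1*(-5) = (-13/2 + 35 + (1/6)*1764) + 5 = (-13/2 + 35 + 294) + 5 = 645/2 + 5 = 655/2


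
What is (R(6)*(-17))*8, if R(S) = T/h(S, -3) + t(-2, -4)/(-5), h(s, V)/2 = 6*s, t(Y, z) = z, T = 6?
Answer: -1802/15 ≈ -120.13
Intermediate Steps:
h(s, V) = 12*s (h(s, V) = 2*(6*s) = 12*s)
R(S) = 4/5 + 1/(2*S) (R(S) = 6/((12*S)) - 4/(-5) = 6*(1/(12*S)) - 4*(-1/5) = 1/(2*S) + 4/5 = 4/5 + 1/(2*S))
(R(6)*(-17))*8 = (((1/10)*(5 + 8*6)/6)*(-17))*8 = (((1/10)*(1/6)*(5 + 48))*(-17))*8 = (((1/10)*(1/6)*53)*(-17))*8 = ((53/60)*(-17))*8 = -901/60*8 = -1802/15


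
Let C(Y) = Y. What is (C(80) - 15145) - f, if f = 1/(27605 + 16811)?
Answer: -669127041/44416 ≈ -15065.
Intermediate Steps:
f = 1/44416 ≈ 2.2514e-5
(C(80) - 15145) - f = (80 - 15145) - 1*1/44416 = -15065 - 1/44416 = -669127041/44416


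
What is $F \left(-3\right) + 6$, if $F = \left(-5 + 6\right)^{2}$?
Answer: $3$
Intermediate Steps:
$F = 1$ ($F = 1^{2} = 1$)
$F \left(-3\right) + 6 = 1 \left(-3\right) + 6 = -3 + 6 = 3$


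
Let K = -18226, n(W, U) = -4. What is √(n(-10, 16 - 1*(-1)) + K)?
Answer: I*√18230 ≈ 135.02*I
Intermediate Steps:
√(n(-10, 16 - 1*(-1)) + K) = √(-4 - 18226) = √(-18230) = I*√18230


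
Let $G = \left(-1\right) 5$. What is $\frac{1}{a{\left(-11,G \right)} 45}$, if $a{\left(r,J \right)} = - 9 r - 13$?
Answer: $\frac{1}{3870} \approx 0.0002584$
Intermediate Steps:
$G = -5$
$a{\left(r,J \right)} = -13 - 9 r$
$\frac{1}{a{\left(-11,G \right)} 45} = \frac{1}{\left(-13 - -99\right) 45} = \frac{1}{\left(-13 + 99\right) 45} = \frac{1}{86 \cdot 45} = \frac{1}{3870}$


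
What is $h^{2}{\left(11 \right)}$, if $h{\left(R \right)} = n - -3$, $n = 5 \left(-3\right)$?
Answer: $144$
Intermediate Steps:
$n = -15$
$h{\left(R \right)} = -12$ ($h{\left(R \right)} = -15 - -3 = -15 + 3 = -12$)
$h^{2}{\left(11 \right)} = \left(-12\right)^{2} = 144$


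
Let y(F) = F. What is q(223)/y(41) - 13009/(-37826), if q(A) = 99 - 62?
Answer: 1932931/1550866 ≈ 1.2464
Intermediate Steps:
q(A) = 37
q(223)/y(41) - 13009/(-37826) = 37/41 - 13009/(-37826) = 37*(1/41) - 13009*(-1/37826) = 37/41 + 13009/37826 = 1932931/1550866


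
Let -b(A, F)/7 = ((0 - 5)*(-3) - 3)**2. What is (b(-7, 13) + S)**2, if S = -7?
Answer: 1030225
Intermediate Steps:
b(A, F) = -1008 (b(A, F) = -7*((0 - 5)*(-3) - 3)**2 = -7*(-5*(-3) - 3)**2 = -7*(15 - 3)**2 = -7*12**2 = -7*144 = -1008)
(b(-7, 13) + S)**2 = (-1008 - 7)**2 = (-1015)**2 = 1030225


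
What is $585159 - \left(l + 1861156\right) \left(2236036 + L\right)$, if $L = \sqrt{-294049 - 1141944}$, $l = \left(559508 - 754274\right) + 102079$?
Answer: $-3954359763725 - 22990097 i \sqrt{8497} \approx -3.9544 \cdot 10^{12} - 2.1192 \cdot 10^{9} i$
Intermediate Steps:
$l = -92687$ ($l = -194766 + 102079 = -92687$)
$L = 13 i \sqrt{8497}$ ($L = \sqrt{-1435993} = 13 i \sqrt{8497} \approx 1198.3 i$)
$585159 - \left(l + 1861156\right) \left(2236036 + L\right) = 585159 - \left(-92687 + 1861156\right) \left(2236036 + 13 i \sqrt{8497}\right) = 585159 - 1768469 \left(2236036 + 13 i \sqrt{8497}\right) = 585159 - \left(3954360348884 + 22990097 i \sqrt{8497}\right) = -3954359763725 - 22990097 i \sqrt{8497}$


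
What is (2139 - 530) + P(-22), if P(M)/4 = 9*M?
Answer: 817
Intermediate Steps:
P(M) = 36*M (P(M) = 4*(9*M) = 36*M)
(2139 - 530) + P(-22) = (2139 - 530) + 36*(-22) = 1609 - 792 = 817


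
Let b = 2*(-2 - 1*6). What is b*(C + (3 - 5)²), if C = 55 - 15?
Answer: -704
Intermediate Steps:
b = -16 (b = 2*(-2 - 6) = 2*(-8) = -16)
C = 40
b*(C + (3 - 5)²) = -16*(40 + (3 - 5)²) = -16*(40 + (-2)²) = -16*(40 + 4) = -16*44 = -704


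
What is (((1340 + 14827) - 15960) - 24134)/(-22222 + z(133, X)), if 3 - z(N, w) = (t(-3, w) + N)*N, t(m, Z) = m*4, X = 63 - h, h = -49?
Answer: 23927/38312 ≈ 0.62453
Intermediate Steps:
X = 112 (X = 63 - 1*(-49) = 63 + 49 = 112)
t(m, Z) = 4*m
z(N, w) = 3 - N*(-12 + N) (z(N, w) = 3 - (4*(-3) + N)*N = 3 - (-12 + N)*N = 3 - N*(-12 + N))
(((1340 + 14827) - 15960) - 24134)/(-22222 + z(133, X)) = (((1340 + 14827) - 15960) - 24134)/(-22222 + (3 - 1*133² + 12*133)) = ((16167 - 15960) - 24134)/(-22222 + (3 - 1*17689 + 1596)) = (207 - 24134)/(-22222 + (3 - 17689 + 1596)) = -23927/(-22222 - 16090) = -23927/(-38312) = -23927*(-1/38312) = 23927/38312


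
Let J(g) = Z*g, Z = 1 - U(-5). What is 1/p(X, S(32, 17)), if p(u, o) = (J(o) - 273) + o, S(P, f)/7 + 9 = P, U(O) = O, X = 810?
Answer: 1/854 ≈ 0.0011710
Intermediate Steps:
S(P, f) = -63 + 7*P
Z = 6 (Z = 1 - 1*(-5) = 1 + 5 = 6)
J(g) = 6*g
p(u, o) = -273 + 7*o (p(u, o) = (6*o - 273) + o = (-273 + 6*o) + o = -273 + 7*o)
1/p(X, S(32, 17)) = 1/(-273 + 7*(-63 + 7*32)) = 1/(-273 + 7*(-63 + 224)) = 1/(-273 + 7*161) = 1/(-273 + 1127) = 1/854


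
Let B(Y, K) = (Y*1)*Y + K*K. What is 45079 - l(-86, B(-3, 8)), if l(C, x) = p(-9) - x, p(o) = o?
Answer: 45161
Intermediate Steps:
B(Y, K) = K² + Y² (B(Y, K) = Y*Y + K² = Y² + K² = K² + Y²)
l(C, x) = -9 - x
45079 - l(-86, B(-3, 8)) = 45079 - (-9 - (8² + (-3)²)) = 45079 - (-9 - (64 + 9)) = 45079 - (-9 - 1*73) = 45079 - (-9 - 73) = 45079 - 1*(-82) = 45079 + 82 = 45161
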